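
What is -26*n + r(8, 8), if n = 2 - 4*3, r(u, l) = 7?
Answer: 267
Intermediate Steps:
n = -10 (n = 2 - 1*12 = 2 - 12 = -10)
-26*n + r(8, 8) = -26*(-10) + 7 = 260 + 7 = 267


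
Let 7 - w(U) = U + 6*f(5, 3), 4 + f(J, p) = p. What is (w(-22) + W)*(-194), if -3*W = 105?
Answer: 0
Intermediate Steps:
W = -35 (W = -1/3*105 = -35)
f(J, p) = -4 + p
w(U) = 13 - U (w(U) = 7 - (U + 6*(-4 + 3)) = 7 - (U + 6*(-1)) = 7 - (U - 6) = 7 - (-6 + U) = 7 + (6 - U) = 13 - U)
(w(-22) + W)*(-194) = ((13 - 1*(-22)) - 35)*(-194) = ((13 + 22) - 35)*(-194) = (35 - 35)*(-194) = 0*(-194) = 0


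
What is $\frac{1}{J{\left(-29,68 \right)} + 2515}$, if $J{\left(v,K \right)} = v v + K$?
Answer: $\frac{1}{3424} \approx 0.00029206$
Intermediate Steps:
$J{\left(v,K \right)} = K + v^{2}$ ($J{\left(v,K \right)} = v^{2} + K = K + v^{2}$)
$\frac{1}{J{\left(-29,68 \right)} + 2515} = \frac{1}{\left(68 + \left(-29\right)^{2}\right) + 2515} = \frac{1}{\left(68 + 841\right) + 2515} = \frac{1}{909 + 2515} = \frac{1}{3424}$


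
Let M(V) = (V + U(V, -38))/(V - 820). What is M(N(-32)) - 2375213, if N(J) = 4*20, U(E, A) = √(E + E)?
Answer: -87882885/37 - √10/185 ≈ -2.3752e+6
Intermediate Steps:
U(E, A) = √2*√E (U(E, A) = √(2*E) = √2*√E)
N(J) = 80
M(V) = (V + √2*√V)/(-820 + V) (M(V) = (V + √2*√V)/(V - 820) = (V + √2*√V)/(-820 + V))
M(N(-32)) - 2375213 = (80 + √2*√80)/(-820 + 80) - 2375213 = (80 + √2*(4*√5))/(-740) - 2375213 = -(80 + 4*√10)/740 - 2375213 = (-4/37 - √10/185) - 2375213 = -87882885/37 - √10/185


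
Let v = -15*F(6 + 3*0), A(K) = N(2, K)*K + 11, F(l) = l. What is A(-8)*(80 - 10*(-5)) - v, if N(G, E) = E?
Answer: 9840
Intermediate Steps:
A(K) = 11 + K² (A(K) = K*K + 11 = K² + 11 = 11 + K²)
v = -90 (v = -15*(6 + 3*0) = -15*(6 + 0) = -15*6 = -90)
A(-8)*(80 - 10*(-5)) - v = (11 + (-8)²)*(80 - 10*(-5)) - 1*(-90) = (11 + 64)*(80 + 50) + 90 = 75*130 + 90 = 9750 + 90 = 9840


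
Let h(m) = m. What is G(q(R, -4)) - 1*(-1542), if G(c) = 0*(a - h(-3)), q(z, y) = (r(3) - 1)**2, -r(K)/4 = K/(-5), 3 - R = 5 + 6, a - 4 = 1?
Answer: 1542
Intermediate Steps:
a = 5 (a = 4 + 1 = 5)
R = -8 (R = 3 - (5 + 6) = 3 - 1*11 = 3 - 11 = -8)
r(K) = 4*K/5 (r(K) = -4*K/(-5) = -4*K*(-1)/5 = -(-4)*K/5 = 4*K/5)
q(z, y) = 49/25 (q(z, y) = ((4/5)*3 - 1)**2 = (12/5 - 1)**2 = (7/5)**2 = 49/25)
G(c) = 0 (G(c) = 0*(5 - 1*(-3)) = 0*(5 + 3) = 0*8 = 0)
G(q(R, -4)) - 1*(-1542) = 0 - 1*(-1542) = 0 + 1542 = 1542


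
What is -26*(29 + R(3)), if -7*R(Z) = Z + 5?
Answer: -5070/7 ≈ -724.29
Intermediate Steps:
R(Z) = -5/7 - Z/7 (R(Z) = -(Z + 5)/7 = -(5 + Z)/7 = -5/7 - Z/7)
-26*(29 + R(3)) = -26*(29 + (-5/7 - 1/7*3)) = -26*(29 + (-5/7 - 3/7)) = -26*(29 - 8/7) = -26*195/7 = -5070/7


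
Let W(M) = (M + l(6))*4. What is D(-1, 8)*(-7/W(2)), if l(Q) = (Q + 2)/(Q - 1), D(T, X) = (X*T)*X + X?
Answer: 245/9 ≈ 27.222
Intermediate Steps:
D(T, X) = X + T*X² (D(T, X) = (T*X)*X + X = T*X² + X = X + T*X²)
l(Q) = (2 + Q)/(-1 + Q)
W(M) = 32/5 + 4*M (W(M) = (M + (2 + 6)/(-1 + 6))*4 = (M + 8/5)*4 = (8/5 + M)*4 = 32/5 + 4*M)
D(-1, 8)*(-7/W(2)) = (8*(1 - 1*8))*(-7/(32/5 + 4*2)) = (8*(1 - 8))*(-7/(32/5 + 8)) = (8*(-7))*(-7/72/5) = -(-392)*5/72 = -56*(-35/72) = 245/9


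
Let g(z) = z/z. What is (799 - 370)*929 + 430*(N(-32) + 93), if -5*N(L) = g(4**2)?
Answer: 438445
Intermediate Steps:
g(z) = 1
N(L) = -1/5 (N(L) = -1/5*1 = -1/5)
(799 - 370)*929 + 430*(N(-32) + 93) = (799 - 370)*929 + 430*(-1/5 + 93) = 429*929 + 430*(464/5) = 398541 + 39904 = 438445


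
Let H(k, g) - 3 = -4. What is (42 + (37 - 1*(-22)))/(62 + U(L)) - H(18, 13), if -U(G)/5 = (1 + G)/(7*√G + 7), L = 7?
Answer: 758141/290814 + 3535*√7/145407 ≈ 2.6713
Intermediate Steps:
H(k, g) = -1 (H(k, g) = 3 - 4 = -1)
U(G) = -5*(1 + G)/(7 + 7*√G) (U(G) = -5*(1 + G)/(7*√G + 7) = -5*(1 + G)/(7 + 7*√G))
(42 + (37 - 1*(-22)))/(62 + U(L)) - H(18, 13) = (42 + (37 - 1*(-22)))/(62 + 5*(-1 - 1*7)/(7*(1 + √7))) - 1*(-1) = (42 + (37 + 22))/(62 + 5*(-1 - 7)/(7*(1 + √7))) + 1 = (42 + 59)/(62 + (5/7)*(-8)/(1 + √7)) + 1 = 101/(62 - 40/(7*(1 + √7))) + 1 = 1 + 101/(62 - 40/(7*(1 + √7)))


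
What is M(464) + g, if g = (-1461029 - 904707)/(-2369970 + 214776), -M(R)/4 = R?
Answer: -1998837164/1077597 ≈ -1854.9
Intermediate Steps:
M(R) = -4*R
g = 1182868/1077597 (g = -2365736/(-2155194) = -2365736*(-1/2155194) = 1182868/1077597 ≈ 1.0977)
M(464) + g = -4*464 + 1182868/1077597 = -1856 + 1182868/1077597 = -1998837164/1077597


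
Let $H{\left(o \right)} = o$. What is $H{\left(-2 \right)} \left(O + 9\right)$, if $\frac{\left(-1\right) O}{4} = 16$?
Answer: $110$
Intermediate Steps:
$O = -64$ ($O = \left(-4\right) 16 = -64$)
$H{\left(-2 \right)} \left(O + 9\right) = - 2 \left(-64 + 9\right) = \left(-2\right) \left(-55\right) = 110$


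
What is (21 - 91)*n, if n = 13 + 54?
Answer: -4690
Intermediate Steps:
n = 67
(21 - 91)*n = (21 - 91)*67 = -70*67 = -4690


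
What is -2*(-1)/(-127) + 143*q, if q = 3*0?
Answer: -2/127 ≈ -0.015748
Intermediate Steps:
q = 0
-2*(-1)/(-127) + 143*q = -2*(-1)/(-127) + 143*0 = 2*(-1/127) + 0 = -2/127 + 0 = -2/127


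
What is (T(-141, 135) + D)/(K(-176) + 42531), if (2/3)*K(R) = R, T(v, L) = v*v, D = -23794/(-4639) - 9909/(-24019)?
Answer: 2215840823158/4709564167647 ≈ 0.47050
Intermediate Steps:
D = 617475937/111424141 (D = -23794*(-1/4639) - 9909*(-1/24019) = 23794/4639 + 9909/24019 = 617475937/111424141 ≈ 5.5417)
T(v, L) = v²
K(R) = 3*R/2
(T(-141, 135) + D)/(K(-176) + 42531) = ((-141)² + 617475937/111424141)/((3/2)*(-176) + 42531) = (19881 + 617475937/111424141)/(-264 + 42531) = (2215840823158/111424141)/42267 = (2215840823158/111424141)*(1/42267) = 2215840823158/4709564167647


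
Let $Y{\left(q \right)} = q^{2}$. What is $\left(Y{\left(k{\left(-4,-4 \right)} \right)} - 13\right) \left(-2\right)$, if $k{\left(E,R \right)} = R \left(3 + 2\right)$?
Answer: $-774$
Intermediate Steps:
$k{\left(E,R \right)} = 5 R$ ($k{\left(E,R \right)} = R 5 = 5 R$)
$\left(Y{\left(k{\left(-4,-4 \right)} \right)} - 13\right) \left(-2\right) = \left(\left(5 \left(-4\right)\right)^{2} - 13\right) \left(-2\right) = \left(\left(-20\right)^{2} - 13\right) \left(-2\right) = \left(400 - 13\right) \left(-2\right) = 387 \left(-2\right) = -774$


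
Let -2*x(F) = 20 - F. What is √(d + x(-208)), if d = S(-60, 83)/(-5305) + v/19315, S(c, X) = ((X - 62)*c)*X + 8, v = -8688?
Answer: I*√39787225299917030/20493215 ≈ 9.7333*I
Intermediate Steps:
x(F) = -10 + F/2 (x(F) = -(20 - F)/2 = -10 + F/2)
S(c, X) = 8 + X*c*(-62 + X) (S(c, X) = ((-62 + X)*c)*X + 8 = (c*(-62 + X))*X + 8 = X*c*(-62 + X) + 8 = 8 + X*c*(-62 + X))
d = 394743668/20493215 (d = (8 - 60*83² - 62*83*(-60))/(-5305) - 8688/19315 = (8 - 60*6889 + 308760)*(-1/5305) - 8688*1/19315 = (8 - 413340 + 308760)*(-1/5305) - 8688/19315 = -104572*(-1/5305) - 8688/19315 = 104572/5305 - 8688/19315 = 394743668/20493215 ≈ 19.262)
√(d + x(-208)) = √(394743668/20493215 + (-10 + (½)*(-208))) = √(394743668/20493215 + (-10 - 104)) = √(394743668/20493215 - 114) = √(-1941482842/20493215) = I*√39787225299917030/20493215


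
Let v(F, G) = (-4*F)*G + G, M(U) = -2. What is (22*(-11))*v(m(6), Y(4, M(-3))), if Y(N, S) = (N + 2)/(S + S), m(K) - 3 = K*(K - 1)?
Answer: -47553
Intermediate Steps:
m(K) = 3 + K*(-1 + K) (m(K) = 3 + K*(K - 1) = 3 + K*(-1 + K))
Y(N, S) = (2 + N)/(2*S) (Y(N, S) = (2 + N)/((2*S)) = (2 + N)*(1/(2*S)) = (2 + N)/(2*S))
v(F, G) = G - 4*F*G (v(F, G) = -4*F*G + G = G - 4*F*G)
(22*(-11))*v(m(6), Y(4, M(-3))) = (22*(-11))*(((½)*(2 + 4)/(-2))*(1 - 4*(3 + 6² - 1*6))) = -242*(½)*(-½)*6*(1 - 4*(3 + 36 - 6)) = -(-363)*(1 - 4*33) = -(-363)*(1 - 132) = -(-363)*(-131) = -242*393/2 = -47553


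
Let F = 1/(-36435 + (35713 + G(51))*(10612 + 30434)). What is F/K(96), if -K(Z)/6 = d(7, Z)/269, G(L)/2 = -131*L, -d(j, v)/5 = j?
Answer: 269/192650369310 ≈ 1.3963e-9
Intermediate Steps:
d(j, v) = -5*j
G(L) = -262*L (G(L) = 2*(-131*L) = -262*L)
K(Z) = 210/269 (K(Z) = -6*(-5*7)/269 = -(-210)/269 = -6*(-35/269) = 210/269)
F = 1/917382711 (F = 1/(-36435 + (35713 - 262*51)*(10612 + 30434)) = 1/(-36435 + (35713 - 13362)*41046) = 1/(-36435 + 22351*41046) = 1/(-36435 + 917419146) = 1/917382711 ≈ 1.0901e-9)
F/K(96) = 1/(917382711*(210/269)) = (1/917382711)*(269/210) = 269/192650369310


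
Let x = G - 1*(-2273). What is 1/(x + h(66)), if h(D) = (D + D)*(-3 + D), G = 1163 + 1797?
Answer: 1/13549 ≈ 7.3806e-5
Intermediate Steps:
G = 2960
h(D) = 2*D*(-3 + D) (h(D) = (2*D)*(-3 + D) = 2*D*(-3 + D))
x = 5233 (x = 2960 - 1*(-2273) = 2960 + 2273 = 5233)
1/(x + h(66)) = 1/(5233 + 2*66*(-3 + 66)) = 1/(5233 + 2*66*63) = 1/(5233 + 8316) = 1/13549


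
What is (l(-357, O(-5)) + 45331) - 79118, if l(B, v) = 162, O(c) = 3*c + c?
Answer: -33625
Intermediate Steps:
O(c) = 4*c
(l(-357, O(-5)) + 45331) - 79118 = (162 + 45331) - 79118 = 45493 - 79118 = -33625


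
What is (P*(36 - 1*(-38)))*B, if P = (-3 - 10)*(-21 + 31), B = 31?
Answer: -298220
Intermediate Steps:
P = -130 (P = -13*10 = -130)
(P*(36 - 1*(-38)))*B = -130*(36 - 1*(-38))*31 = -130*(36 + 38)*31 = -130*74*31 = -9620*31 = -298220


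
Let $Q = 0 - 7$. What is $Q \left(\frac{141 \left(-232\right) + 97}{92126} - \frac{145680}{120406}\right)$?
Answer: $\frac{60717850795}{5546261578} \approx 10.948$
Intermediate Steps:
$Q = -7$
$Q \left(\frac{141 \left(-232\right) + 97}{92126} - \frac{145680}{120406}\right) = - 7 \left(\frac{141 \left(-232\right) + 97}{92126} - \frac{145680}{120406}\right) = - 7 \left(\left(-32712 + 97\right) \frac{1}{92126} - \frac{72840}{60203}\right) = - 7 \left(\left(-32615\right) \frac{1}{92126} - \frac{72840}{60203}\right) = - 7 \left(- \frac{32615}{92126} - \frac{72840}{60203}\right) = \left(-7\right) \left(- \frac{8673978685}{5546261578}\right) = \frac{60717850795}{5546261578}$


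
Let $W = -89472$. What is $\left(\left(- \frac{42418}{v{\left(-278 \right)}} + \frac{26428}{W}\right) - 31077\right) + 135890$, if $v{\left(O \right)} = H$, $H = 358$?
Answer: $\frac{419182250371}{4003872} \approx 1.0469 \cdot 10^{5}$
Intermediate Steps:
$v{\left(O \right)} = 358$
$\left(\left(- \frac{42418}{v{\left(-278 \right)}} + \frac{26428}{W}\right) - 31077\right) + 135890 = \left(\left(- \frac{42418}{358} + \frac{26428}{-89472}\right) - 31077\right) + 135890 = \left(\left(\left(-42418\right) \frac{1}{358} + 26428 \left(- \frac{1}{89472}\right)\right) - 31077\right) + 135890 = \left(\left(- \frac{21209}{179} - \frac{6607}{22368}\right) - 31077\right) + 135890 = \left(- \frac{475585565}{4003872} - 31077\right) + 135890 = - \frac{124903915709}{4003872} + 135890 = \frac{419182250371}{4003872}$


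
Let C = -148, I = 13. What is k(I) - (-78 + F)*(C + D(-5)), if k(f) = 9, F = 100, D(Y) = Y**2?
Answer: 2715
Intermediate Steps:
k(I) - (-78 + F)*(C + D(-5)) = 9 - (-78 + 100)*(-148 + (-5)**2) = 9 - 22*(-148 + 25) = 9 - 22*(-123) = 9 - 1*(-2706) = 9 + 2706 = 2715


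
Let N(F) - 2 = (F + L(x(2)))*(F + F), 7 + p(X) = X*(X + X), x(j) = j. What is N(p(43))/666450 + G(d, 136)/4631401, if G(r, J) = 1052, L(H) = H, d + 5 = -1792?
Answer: 63130347713164/1543298598225 ≈ 40.906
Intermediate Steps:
d = -1797 (d = -5 - 1792 = -1797)
p(X) = -7 + 2*X² (p(X) = -7 + X*(X + X) = -7 + X*(2*X) = -7 + 2*X²)
N(F) = 2 + 2*F*(2 + F) (N(F) = 2 + (F + 2)*(F + F) = 2 + (2 + F)*(2*F) = 2 + 2*F*(2 + F))
N(p(43))/666450 + G(d, 136)/4631401 = (2 + 2*(-7 + 2*43²)² + 4*(-7 + 2*43²))/666450 + 1052/4631401 = (2 + 2*(-7 + 2*1849)² + 4*(-7 + 2*1849))*(1/666450) + 1052*(1/4631401) = (2 + 2*(-7 + 3698)² + 4*(-7 + 3698))*(1/666450) + 1052/4631401 = (2 + 2*3691² + 4*3691)*(1/666450) + 1052/4631401 = (2 + 2*13623481 + 14764)*(1/666450) + 1052/4631401 = (2 + 27246962 + 14764)*(1/666450) + 1052/4631401 = 27261728*(1/666450) + 1052/4631401 = 13630864/333225 + 1052/4631401 = 63130347713164/1543298598225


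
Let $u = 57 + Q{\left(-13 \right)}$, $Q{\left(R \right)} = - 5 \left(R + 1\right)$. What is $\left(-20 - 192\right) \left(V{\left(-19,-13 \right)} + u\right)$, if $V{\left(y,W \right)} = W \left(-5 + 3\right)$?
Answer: $-30316$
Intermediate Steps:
$Q{\left(R \right)} = -5 - 5 R$ ($Q{\left(R \right)} = - 5 \left(1 + R\right) = -5 - 5 R$)
$V{\left(y,W \right)} = - 2 W$ ($V{\left(y,W \right)} = W \left(-2\right) = - 2 W$)
$u = 117$ ($u = 57 - -60 = 57 + \left(-5 + 65\right) = 57 + 60 = 117$)
$\left(-20 - 192\right) \left(V{\left(-19,-13 \right)} + u\right) = \left(-20 - 192\right) \left(\left(-2\right) \left(-13\right) + 117\right) = - 212 \left(26 + 117\right) = \left(-212\right) 143 = -30316$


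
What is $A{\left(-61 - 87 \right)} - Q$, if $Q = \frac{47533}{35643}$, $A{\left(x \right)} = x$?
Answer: $- \frac{5322697}{35643} \approx -149.33$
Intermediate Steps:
$Q = \frac{47533}{35643}$ ($Q = 47533 \cdot \frac{1}{35643} = \frac{47533}{35643} \approx 1.3336$)
$A{\left(-61 - 87 \right)} - Q = \left(-61 - 87\right) - \frac{47533}{35643} = -148 - \frac{47533}{35643} = - \frac{5322697}{35643}$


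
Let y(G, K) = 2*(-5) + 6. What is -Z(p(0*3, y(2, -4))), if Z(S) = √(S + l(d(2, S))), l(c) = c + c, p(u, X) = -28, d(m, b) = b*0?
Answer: -2*I*√7 ≈ -5.2915*I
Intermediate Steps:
y(G, K) = -4 (y(G, K) = -10 + 6 = -4)
d(m, b) = 0
l(c) = 2*c
Z(S) = √S (Z(S) = √(S + 2*0) = √(S + 0) = √S)
-Z(p(0*3, y(2, -4))) = -√(-28) = -2*I*√7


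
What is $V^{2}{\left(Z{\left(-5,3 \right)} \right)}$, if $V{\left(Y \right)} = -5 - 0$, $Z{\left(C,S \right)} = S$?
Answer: $25$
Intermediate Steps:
$V{\left(Y \right)} = -5$ ($V{\left(Y \right)} = -5 + 0 = -5$)
$V^{2}{\left(Z{\left(-5,3 \right)} \right)} = \left(-5\right)^{2} = 25$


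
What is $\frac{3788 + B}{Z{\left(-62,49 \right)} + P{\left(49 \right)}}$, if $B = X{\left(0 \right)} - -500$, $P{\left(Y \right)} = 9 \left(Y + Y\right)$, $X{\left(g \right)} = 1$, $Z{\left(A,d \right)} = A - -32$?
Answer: $\frac{4289}{852} \approx 5.034$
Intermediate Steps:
$Z{\left(A,d \right)} = 32 + A$ ($Z{\left(A,d \right)} = A + 32 = 32 + A$)
$P{\left(Y \right)} = 18 Y$ ($P{\left(Y \right)} = 9 \cdot 2 Y = 18 Y$)
$B = 501$ ($B = 1 - -500 = 1 + 500 = 501$)
$\frac{3788 + B}{Z{\left(-62,49 \right)} + P{\left(49 \right)}} = \frac{3788 + 501}{\left(32 - 62\right) + 18 \cdot 49} = \frac{4289}{-30 + 882} = \frac{4289}{852}$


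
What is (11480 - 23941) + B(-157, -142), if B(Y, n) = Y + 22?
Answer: -12596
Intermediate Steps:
B(Y, n) = 22 + Y
(11480 - 23941) + B(-157, -142) = (11480 - 23941) + (22 - 157) = -12461 - 135 = -12596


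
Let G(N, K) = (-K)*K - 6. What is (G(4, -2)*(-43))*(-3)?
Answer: -1290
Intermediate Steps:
G(N, K) = -6 - K² (G(N, K) = -K² - 6 = -6 - K²)
(G(4, -2)*(-43))*(-3) = ((-6 - 1*(-2)²)*(-43))*(-3) = ((-6 - 1*4)*(-43))*(-3) = ((-6 - 4)*(-43))*(-3) = -10*(-43)*(-3) = 430*(-3) = -1290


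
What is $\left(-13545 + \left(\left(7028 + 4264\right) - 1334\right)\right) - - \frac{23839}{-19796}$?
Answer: $- \frac{71032091}{19796} \approx -3588.2$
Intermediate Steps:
$\left(-13545 + \left(\left(7028 + 4264\right) - 1334\right)\right) - - \frac{23839}{-19796} = \left(-13545 + \left(11292 - 1334\right)\right) - \left(-23839\right) \left(- \frac{1}{19796}\right) = \left(-13545 + 9958\right) - \frac{23839}{19796} = -3587 - \frac{23839}{19796} = - \frac{71032091}{19796}$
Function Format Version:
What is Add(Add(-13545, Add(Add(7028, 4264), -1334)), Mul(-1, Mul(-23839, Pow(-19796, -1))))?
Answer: Rational(-71032091, 19796) ≈ -3588.2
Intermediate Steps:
Add(Add(-13545, Add(Add(7028, 4264), -1334)), Mul(-1, Mul(-23839, Pow(-19796, -1)))) = Add(Add(-13545, Add(11292, -1334)), Mul(-1, Mul(-23839, Rational(-1, 19796)))) = Add(Add(-13545, 9958), Mul(-1, Rational(23839, 19796))) = Add(-3587, Rational(-23839, 19796)) = Rational(-71032091, 19796)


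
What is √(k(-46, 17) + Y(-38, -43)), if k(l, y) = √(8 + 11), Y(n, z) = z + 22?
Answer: √(-21 + √19) ≈ 4.0794*I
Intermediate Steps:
Y(n, z) = 22 + z
k(l, y) = √19
√(k(-46, 17) + Y(-38, -43)) = √(√19 + (22 - 43)) = √(√19 - 21) = √(-21 + √19)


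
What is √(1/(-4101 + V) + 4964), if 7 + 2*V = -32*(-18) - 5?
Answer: √72398749785/3819 ≈ 70.456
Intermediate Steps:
V = 282 (V = -7/2 + (-32*(-18) - 5)/2 = -7/2 + (576 - 5)/2 = -7/2 + (½)*571 = -7/2 + 571/2 = 282)
√(1/(-4101 + V) + 4964) = √(1/(-4101 + 282) + 4964) = √(1/(-3819) + 4964) = √(-1/3819 + 4964) = √(18957515/3819) = √72398749785/3819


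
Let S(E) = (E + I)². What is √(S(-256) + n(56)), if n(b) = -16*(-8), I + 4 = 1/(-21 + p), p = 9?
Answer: √9759073/12 ≈ 260.33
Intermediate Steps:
I = -49/12 (I = -4 + 1/(-21 + 9) = -4 + 1/(-12) = -4 - 1/12 = -49/12 ≈ -4.0833)
n(b) = 128
S(E) = (-49/12 + E)² (S(E) = (E - 49/12)² = (-49/12 + E)²)
√(S(-256) + n(56)) = √((-49 + 12*(-256))²/144 + 128) = √((-49 - 3072)²/144 + 128) = √((1/144)*(-3121)² + 128) = √((1/144)*9740641 + 128) = √(9740641/144 + 128) = √(9759073/144) = √9759073/12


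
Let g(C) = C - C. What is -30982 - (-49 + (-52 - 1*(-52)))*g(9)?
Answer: -30982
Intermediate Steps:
g(C) = 0
-30982 - (-49 + (-52 - 1*(-52)))*g(9) = -30982 - (-49 + (-52 - 1*(-52)))*0 = -30982 - (-49 + (-52 + 52))*0 = -30982 - (-49 + 0)*0 = -30982 - (-49)*0 = -30982 - 1*0 = -30982 + 0 = -30982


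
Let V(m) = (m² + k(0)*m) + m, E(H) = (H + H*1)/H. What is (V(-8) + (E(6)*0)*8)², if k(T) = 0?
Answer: 3136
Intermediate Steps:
E(H) = 2 (E(H) = (H + H)/H = (2*H)/H = 2)
V(m) = m + m² (V(m) = (m² + 0*m) + m = (m² + 0) + m = m² + m = m + m²)
(V(-8) + (E(6)*0)*8)² = (-8*(1 - 8) + (2*0)*8)² = (-8*(-7) + 0*8)² = (56 + 0)² = 56² = 3136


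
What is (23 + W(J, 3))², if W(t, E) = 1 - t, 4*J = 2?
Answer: 2209/4 ≈ 552.25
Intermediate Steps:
J = ½ (J = (¼)*2 = ½ ≈ 0.50000)
(23 + W(J, 3))² = (23 + (1 - 1*½))² = (23 + (1 - ½))² = (23 + ½)² = (47/2)² = 2209/4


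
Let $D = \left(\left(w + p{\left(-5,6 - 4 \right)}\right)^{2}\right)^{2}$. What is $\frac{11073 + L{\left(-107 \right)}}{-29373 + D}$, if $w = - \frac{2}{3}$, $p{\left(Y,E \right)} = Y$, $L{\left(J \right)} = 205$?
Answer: $- \frac{456759}{1147846} \approx -0.39793$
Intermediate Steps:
$w = - \frac{2}{3}$ ($w = \left(-2\right) \frac{1}{3} = - \frac{2}{3} \approx -0.66667$)
$D = \frac{83521}{81}$ ($D = \left(\left(- \frac{2}{3} - 5\right)^{2}\right)^{2} = \left(\left(- \frac{17}{3}\right)^{2}\right)^{2} = \left(\frac{289}{9}\right)^{2} = \frac{83521}{81} \approx 1031.1$)
$\frac{11073 + L{\left(-107 \right)}}{-29373 + D} = \frac{11073 + 205}{-29373 + \frac{83521}{81}} = \frac{11278}{- \frac{2295692}{81}} = 11278 \left(- \frac{81}{2295692}\right) = - \frac{456759}{1147846}$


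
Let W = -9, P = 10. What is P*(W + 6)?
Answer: -30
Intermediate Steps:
P*(W + 6) = 10*(-9 + 6) = 10*(-3) = -30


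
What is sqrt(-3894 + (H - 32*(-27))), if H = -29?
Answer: I*sqrt(3059) ≈ 55.308*I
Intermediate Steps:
sqrt(-3894 + (H - 32*(-27))) = sqrt(-3894 + (-29 - 32*(-27))) = sqrt(-3894 + (-29 + 864)) = sqrt(-3894 + 835) = sqrt(-3059) = I*sqrt(3059)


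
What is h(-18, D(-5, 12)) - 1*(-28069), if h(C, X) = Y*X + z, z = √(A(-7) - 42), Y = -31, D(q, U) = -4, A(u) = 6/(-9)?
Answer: 28193 + 8*I*√6/3 ≈ 28193.0 + 6.532*I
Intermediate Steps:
A(u) = -⅔ (A(u) = 6*(-⅑) = -⅔)
z = 8*I*√6/3 (z = √(-⅔ - 42) = √(-128/3) = 8*I*√6/3 ≈ 6.532*I)
h(C, X) = -31*X + 8*I*√6/3
h(-18, D(-5, 12)) - 1*(-28069) = (-31*(-4) + 8*I*√6/3) - 1*(-28069) = (124 + 8*I*√6/3) + 28069 = 28193 + 8*I*√6/3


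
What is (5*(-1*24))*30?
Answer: -3600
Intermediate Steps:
(5*(-1*24))*30 = (5*(-24))*30 = -120*30 = -3600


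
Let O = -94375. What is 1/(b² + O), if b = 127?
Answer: -1/78246 ≈ -1.2780e-5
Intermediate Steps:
1/(b² + O) = 1/(127² - 94375) = 1/(16129 - 94375) = 1/(-78246) = -1/78246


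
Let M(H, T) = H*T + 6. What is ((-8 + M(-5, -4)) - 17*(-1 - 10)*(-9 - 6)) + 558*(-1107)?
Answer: -620493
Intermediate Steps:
M(H, T) = 6 + H*T
((-8 + M(-5, -4)) - 17*(-1 - 10)*(-9 - 6)) + 558*(-1107) = ((-8 + (6 - 5*(-4))) - 17*(-1 - 10)*(-9 - 6)) + 558*(-1107) = ((-8 + (6 + 20)) - (-187)*(-15)) - 617706 = ((-8 + 26) - 17*165) - 617706 = (18 - 2805) - 617706 = -2787 - 617706 = -620493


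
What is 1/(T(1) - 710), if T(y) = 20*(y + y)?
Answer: -1/670 ≈ -0.0014925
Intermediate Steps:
T(y) = 40*y (T(y) = 20*(2*y) = 40*y)
1/(T(1) - 710) = 1/(40*1 - 710) = 1/(40 - 710) = 1/(-670) = -1/670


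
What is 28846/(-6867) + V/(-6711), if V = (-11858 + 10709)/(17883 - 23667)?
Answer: -124411828543/29616931512 ≈ -4.2007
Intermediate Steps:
V = 383/1928 (V = -1149/(-5784) = -1149*(-1/5784) = 383/1928 ≈ 0.19865)
28846/(-6867) + V/(-6711) = 28846/(-6867) + (383/1928)/(-6711) = 28846*(-1/6867) + (383/1928)*(-1/6711) = -28846/6867 - 383/12938808 = -124411828543/29616931512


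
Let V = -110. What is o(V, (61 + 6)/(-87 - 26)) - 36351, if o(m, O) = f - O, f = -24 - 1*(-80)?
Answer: -4101268/113 ≈ -36294.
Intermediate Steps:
f = 56 (f = -24 + 80 = 56)
o(m, O) = 56 - O
o(V, (61 + 6)/(-87 - 26)) - 36351 = (56 - (61 + 6)/(-87 - 26)) - 36351 = (56 - 67/(-113)) - 36351 = (56 - 67*(-1)/113) - 36351 = (56 - 1*(-67/113)) - 36351 = (56 + 67/113) - 36351 = 6395/113 - 36351 = -4101268/113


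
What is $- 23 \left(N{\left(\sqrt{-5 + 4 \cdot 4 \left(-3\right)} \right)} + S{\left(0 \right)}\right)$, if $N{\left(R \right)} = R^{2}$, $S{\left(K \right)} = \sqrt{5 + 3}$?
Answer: $1219 - 46 \sqrt{2} \approx 1153.9$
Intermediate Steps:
$S{\left(K \right)} = 2 \sqrt{2}$ ($S{\left(K \right)} = \sqrt{8} = 2 \sqrt{2}$)
$- 23 \left(N{\left(\sqrt{-5 + 4 \cdot 4 \left(-3\right)} \right)} + S{\left(0 \right)}\right) = - 23 \left(\left(\sqrt{-5 + 4 \cdot 4 \left(-3\right)}\right)^{2} + 2 \sqrt{2}\right) = - 23 \left(\left(\sqrt{-5 + 16 \left(-3\right)}\right)^{2} + 2 \sqrt{2}\right) = - 23 \left(\left(\sqrt{-5 - 48}\right)^{2} + 2 \sqrt{2}\right) = - 23 \left(\left(\sqrt{-53}\right)^{2} + 2 \sqrt{2}\right) = - 23 \left(\left(i \sqrt{53}\right)^{2} + 2 \sqrt{2}\right) = - 23 \left(-53 + 2 \sqrt{2}\right) = 1219 - 46 \sqrt{2}$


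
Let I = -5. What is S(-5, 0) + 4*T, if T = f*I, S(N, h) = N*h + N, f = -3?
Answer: 55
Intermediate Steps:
S(N, h) = N + N*h
T = 15 (T = -3*(-5) = 15)
S(-5, 0) + 4*T = -5*(1 + 0) + 4*15 = -5*1 + 60 = -5 + 60 = 55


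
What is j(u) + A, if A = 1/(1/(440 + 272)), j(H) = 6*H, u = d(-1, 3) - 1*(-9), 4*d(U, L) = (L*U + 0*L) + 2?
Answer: 1529/2 ≈ 764.50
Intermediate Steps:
d(U, L) = 1/2 + L*U/4 (d(U, L) = ((L*U + 0*L) + 2)/4 = ((L*U + 0) + 2)/4 = (L*U + 2)/4 = (2 + L*U)/4 = 1/2 + L*U/4)
u = 35/4 (u = (1/2 + (1/4)*3*(-1)) - 1*(-9) = (1/2 - 3/4) + 9 = -1/4 + 9 = 35/4 ≈ 8.7500)
A = 712 (A = 1/(1/712) = 712)
j(u) + A = 6*(35/4) + 712 = 105/2 + 712 = 1529/2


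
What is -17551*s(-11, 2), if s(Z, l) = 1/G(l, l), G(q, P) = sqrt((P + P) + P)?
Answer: -17551*sqrt(6)/6 ≈ -7165.2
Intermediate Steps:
G(q, P) = sqrt(3)*sqrt(P) (G(q, P) = sqrt(2*P + P) = sqrt(3*P) = sqrt(3)*sqrt(P))
s(Z, l) = sqrt(3)/(3*sqrt(l)) (s(Z, l) = 1/(sqrt(3)*sqrt(l)) = sqrt(3)/(3*sqrt(l)))
-17551*s(-11, 2) = -17551*sqrt(3)/(3*sqrt(2)) = -17551*sqrt(3)*sqrt(2)/2/3 = -17551*sqrt(6)/6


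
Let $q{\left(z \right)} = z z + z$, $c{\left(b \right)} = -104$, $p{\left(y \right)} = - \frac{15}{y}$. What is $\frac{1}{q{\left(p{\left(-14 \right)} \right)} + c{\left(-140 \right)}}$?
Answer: $- \frac{196}{19949} \approx -0.0098251$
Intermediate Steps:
$q{\left(z \right)} = z + z^{2}$ ($q{\left(z \right)} = z^{2} + z = z + z^{2}$)
$\frac{1}{q{\left(p{\left(-14 \right)} \right)} + c{\left(-140 \right)}} = \frac{1}{- \frac{15}{-14} \left(1 - \frac{15}{-14}\right) - 104} = \frac{1}{\left(-15\right) \left(- \frac{1}{14}\right) \left(1 - - \frac{15}{14}\right) - 104} = \frac{1}{\frac{15 \left(1 + \frac{15}{14}\right)}{14} - 104} = \frac{1}{\frac{15}{14} \cdot \frac{29}{14} - 104} = \frac{1}{\frac{435}{196} - 104} = \frac{1}{- \frac{19949}{196}} = - \frac{196}{19949}$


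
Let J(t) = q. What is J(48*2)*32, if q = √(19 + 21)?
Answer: 64*√10 ≈ 202.39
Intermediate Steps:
q = 2*√10 (q = √40 = 2*√10 ≈ 6.3246)
J(t) = 2*√10
J(48*2)*32 = (2*√10)*32 = 64*√10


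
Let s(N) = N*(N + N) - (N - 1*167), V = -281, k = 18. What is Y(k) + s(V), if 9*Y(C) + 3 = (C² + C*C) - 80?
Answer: 1425895/9 ≈ 1.5843e+5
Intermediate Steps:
s(N) = 167 - N + 2*N² (s(N) = N*(2*N) - (N - 167) = 2*N² - (-167 + N) = 2*N² + (167 - N) = 167 - N + 2*N²)
Y(C) = -83/9 + 2*C²/9 (Y(C) = -⅓ + ((C² + C*C) - 80)/9 = -⅓ + ((C² + C²) - 80)/9 = -⅓ + (2*C² - 80)/9 = -⅓ + (-80 + 2*C²)/9 = -⅓ + (-80/9 + 2*C²/9) = -83/9 + 2*C²/9)
Y(k) + s(V) = (-83/9 + (2/9)*18²) + (167 - 1*(-281) + 2*(-281)²) = (-83/9 + (2/9)*324) + (167 + 281 + 2*78961) = (-83/9 + 72) + (167 + 281 + 157922) = 565/9 + 158370 = 1425895/9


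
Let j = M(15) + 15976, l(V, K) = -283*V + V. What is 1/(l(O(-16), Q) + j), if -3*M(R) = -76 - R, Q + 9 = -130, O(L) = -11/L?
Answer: 24/379499 ≈ 6.3241e-5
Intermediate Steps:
Q = -139 (Q = -9 - 130 = -139)
M(R) = 76/3 + R/3 (M(R) = -(-76 - R)/3 = 76/3 + R/3)
l(V, K) = -282*V
j = 48019/3 (j = (76/3 + (⅓)*15) + 15976 = (76/3 + 5) + 15976 = 91/3 + 15976 = 48019/3 ≈ 16006.)
1/(l(O(-16), Q) + j) = 1/(-(-3102)/(-16) + 48019/3) = 1/(-(-3102)*(-1)/16 + 48019/3) = 1/(-282*11/16 + 48019/3) = 1/(-1551/8 + 48019/3) = 1/(379499/24) = 24/379499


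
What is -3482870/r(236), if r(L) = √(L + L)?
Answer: -1741435*√118/118 ≈ -1.6031e+5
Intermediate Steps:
r(L) = √2*√L (r(L) = √(2*L) = √2*√L)
-3482870/r(236) = -3482870*√118/236 = -1741435*√118/118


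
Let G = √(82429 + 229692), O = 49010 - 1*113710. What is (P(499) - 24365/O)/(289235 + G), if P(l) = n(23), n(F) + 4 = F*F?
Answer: 393265482931/216503211193152 - 6798373*√312121/1082516055965760 ≈ 0.0018129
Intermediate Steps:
O = -64700 (O = 49010 - 113710 = -64700)
n(F) = -4 + F² (n(F) = -4 + F*F = -4 + F²)
G = √312121 ≈ 558.68
P(l) = 525 (P(l) = -4 + 23² = -4 + 529 = 525)
(P(499) - 24365/O)/(289235 + G) = (525 - 24365/(-64700))/(289235 + √312121) = (525 - 24365*(-1/64700))/(289235 + √312121) = (525 + 4873/12940)/(289235 + √312121) = 6798373/(12940*(289235 + √312121))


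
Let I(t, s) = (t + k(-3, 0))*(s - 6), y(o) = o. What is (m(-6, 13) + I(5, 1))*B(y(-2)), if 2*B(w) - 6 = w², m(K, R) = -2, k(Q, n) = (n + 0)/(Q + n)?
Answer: -135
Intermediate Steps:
k(Q, n) = n/(Q + n)
I(t, s) = t*(-6 + s) (I(t, s) = (t + 0/(-3 + 0))*(s - 6) = (t + 0/(-3))*(-6 + s) = (t + 0*(-⅓))*(-6 + s) = (t + 0)*(-6 + s) = t*(-6 + s))
B(w) = 3 + w²/2
(m(-6, 13) + I(5, 1))*B(y(-2)) = (-2 + 5*(-6 + 1))*(3 + (½)*(-2)²) = (-2 + 5*(-5))*(3 + (½)*4) = (-2 - 25)*(3 + 2) = -27*5 = -135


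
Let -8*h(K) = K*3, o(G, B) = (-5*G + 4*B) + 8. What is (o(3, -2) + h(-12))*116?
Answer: -1218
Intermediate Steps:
o(G, B) = 8 - 5*G + 4*B
h(K) = -3*K/8 (h(K) = -K*3/8 = -3*K/8)
(o(3, -2) + h(-12))*116 = ((8 - 5*3 + 4*(-2)) - 3/8*(-12))*116 = ((8 - 15 - 8) + 9/2)*116 = (-15 + 9/2)*116 = -21/2*116 = -1218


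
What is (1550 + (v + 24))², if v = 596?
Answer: 4708900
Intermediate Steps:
(1550 + (v + 24))² = (1550 + (596 + 24))² = (1550 + 620)² = 2170² = 4708900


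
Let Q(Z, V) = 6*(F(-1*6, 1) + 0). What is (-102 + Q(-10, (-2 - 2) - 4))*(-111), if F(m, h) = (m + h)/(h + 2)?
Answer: 12432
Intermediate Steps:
F(m, h) = (h + m)/(2 + h)
Q(Z, V) = -10 (Q(Z, V) = 6*((1 - 1*6)/(2 + 1) + 0) = 6*((1 - 6)/3 + 0) = 6*((⅓)*(-5) + 0) = 6*(-5/3 + 0) = 6*(-5/3) = -10)
(-102 + Q(-10, (-2 - 2) - 4))*(-111) = (-102 - 10)*(-111) = -112*(-111) = 12432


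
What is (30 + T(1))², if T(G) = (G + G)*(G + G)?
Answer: 1156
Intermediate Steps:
T(G) = 4*G² (T(G) = (2*G)*(2*G) = 4*G²)
(30 + T(1))² = (30 + 4*1²)² = (30 + 4*1)² = (30 + 4)² = 34² = 1156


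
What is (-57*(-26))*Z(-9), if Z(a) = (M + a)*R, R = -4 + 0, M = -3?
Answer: 71136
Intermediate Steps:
R = -4
Z(a) = 12 - 4*a (Z(a) = (-3 + a)*(-4) = 12 - 4*a)
(-57*(-26))*Z(-9) = (-57*(-26))*(12 - 4*(-9)) = 1482*(12 + 36) = 1482*48 = 71136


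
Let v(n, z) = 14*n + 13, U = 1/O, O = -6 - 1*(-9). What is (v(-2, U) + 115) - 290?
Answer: -190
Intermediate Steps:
O = 3 (O = -6 + 9 = 3)
U = ⅓ (U = 1/3 = ⅓ ≈ 0.33333)
v(n, z) = 13 + 14*n
(v(-2, U) + 115) - 290 = ((13 + 14*(-2)) + 115) - 290 = ((13 - 28) + 115) - 290 = (-15 + 115) - 290 = 100 - 290 = -190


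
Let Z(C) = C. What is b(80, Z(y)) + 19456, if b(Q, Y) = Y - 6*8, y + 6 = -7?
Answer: 19395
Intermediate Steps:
y = -13 (y = -6 - 7 = -13)
b(Q, Y) = -48 + Y (b(Q, Y) = Y - 48 = -48 + Y)
b(80, Z(y)) + 19456 = (-48 - 13) + 19456 = -61 + 19456 = 19395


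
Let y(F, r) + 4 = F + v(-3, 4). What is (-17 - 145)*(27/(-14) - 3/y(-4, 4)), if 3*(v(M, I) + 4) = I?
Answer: 29889/112 ≈ 266.87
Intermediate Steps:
v(M, I) = -4 + I/3
y(F, r) = -20/3 + F (y(F, r) = -4 + (F + (-4 + (⅓)*4)) = -4 + (F + (-4 + 4/3)) = -4 + (F - 8/3) = -4 + (-8/3 + F) = -20/3 + F)
(-17 - 145)*(27/(-14) - 3/y(-4, 4)) = (-17 - 145)*(27/(-14) - 3/(-20/3 - 4)) = -162*(27*(-1/14) - 3/(-32/3)) = -162*(-27/14 - 3*(-3/32)) = -162*(-27/14 + 9/32) = -162*(-369/224) = 29889/112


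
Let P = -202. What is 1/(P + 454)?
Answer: 1/252 ≈ 0.0039683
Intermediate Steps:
1/(P + 454) = 1/(-202 + 454) = 1/252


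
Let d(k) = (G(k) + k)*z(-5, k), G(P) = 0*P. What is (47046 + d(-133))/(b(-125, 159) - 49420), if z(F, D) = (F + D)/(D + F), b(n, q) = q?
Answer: -46913/49261 ≈ -0.95234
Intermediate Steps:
z(F, D) = 1 (z(F, D) = (D + F)/(D + F) = 1)
G(P) = 0
d(k) = k (d(k) = (0 + k)*1 = k*1 = k)
(47046 + d(-133))/(b(-125, 159) - 49420) = (47046 - 133)/(159 - 49420) = 46913/(-49261) = 46913*(-1/49261) = -46913/49261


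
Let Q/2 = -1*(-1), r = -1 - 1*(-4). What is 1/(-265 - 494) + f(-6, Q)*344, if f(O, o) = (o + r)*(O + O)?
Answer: -15665761/759 ≈ -20640.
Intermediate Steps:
r = 3 (r = -1 + 4 = 3)
Q = 2 (Q = 2*(-1*(-1)) = 2*1 = 2)
f(O, o) = 2*O*(3 + o) (f(O, o) = (o + 3)*(O + O) = (3 + o)*(2*O) = 2*O*(3 + o))
1/(-265 - 494) + f(-6, Q)*344 = 1/(-265 - 494) + (2*(-6)*(3 + 2))*344 = 1/(-759) + (2*(-6)*5)*344 = -1/759 - 60*344 = -1/759 - 20640 = -15665761/759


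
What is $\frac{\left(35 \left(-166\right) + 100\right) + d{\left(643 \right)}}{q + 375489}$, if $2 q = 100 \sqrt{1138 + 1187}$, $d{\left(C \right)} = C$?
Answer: $- \frac{634200921}{46995392207} + \frac{422250 \sqrt{93}}{46995392207} \approx -0.013408$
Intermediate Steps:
$q = 250 \sqrt{93}$ ($q = \frac{100 \sqrt{1138 + 1187}}{2} = \frac{100 \sqrt{2325}}{2} = \frac{100 \cdot 5 \sqrt{93}}{2} = \frac{500 \sqrt{93}}{2} = 250 \sqrt{93} \approx 2410.9$)
$\frac{\left(35 \left(-166\right) + 100\right) + d{\left(643 \right)}}{q + 375489} = \frac{\left(35 \left(-166\right) + 100\right) + 643}{250 \sqrt{93} + 375489} = \frac{\left(-5810 + 100\right) + 643}{375489 + 250 \sqrt{93}} = \frac{-5710 + 643}{375489 + 250 \sqrt{93}} = - \frac{5067}{375489 + 250 \sqrt{93}}$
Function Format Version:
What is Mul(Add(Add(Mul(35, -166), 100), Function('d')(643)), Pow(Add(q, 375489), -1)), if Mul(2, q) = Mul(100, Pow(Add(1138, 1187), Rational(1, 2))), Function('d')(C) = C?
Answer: Add(Rational(-634200921, 46995392207), Mul(Rational(422250, 46995392207), Pow(93, Rational(1, 2)))) ≈ -0.013408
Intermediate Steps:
q = Mul(250, Pow(93, Rational(1, 2))) (q = Mul(Rational(1, 2), Mul(100, Pow(Add(1138, 1187), Rational(1, 2)))) = Mul(Rational(1, 2), Mul(100, Pow(2325, Rational(1, 2)))) = Mul(Rational(1, 2), Mul(100, Mul(5, Pow(93, Rational(1, 2))))) = Mul(Rational(1, 2), Mul(500, Pow(93, Rational(1, 2)))) = Mul(250, Pow(93, Rational(1, 2))) ≈ 2410.9)
Mul(Add(Add(Mul(35, -166), 100), Function('d')(643)), Pow(Add(q, 375489), -1)) = Mul(Add(Add(Mul(35, -166), 100), 643), Pow(Add(Mul(250, Pow(93, Rational(1, 2))), 375489), -1)) = Mul(Add(Add(-5810, 100), 643), Pow(Add(375489, Mul(250, Pow(93, Rational(1, 2)))), -1)) = Mul(Add(-5710, 643), Pow(Add(375489, Mul(250, Pow(93, Rational(1, 2)))), -1)) = Mul(-5067, Pow(Add(375489, Mul(250, Pow(93, Rational(1, 2)))), -1))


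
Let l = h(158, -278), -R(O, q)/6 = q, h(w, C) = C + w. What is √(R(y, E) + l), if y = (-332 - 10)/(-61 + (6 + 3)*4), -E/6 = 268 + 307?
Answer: 14*√105 ≈ 143.46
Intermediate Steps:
E = -3450 (E = -6*(268 + 307) = -6*575 = -3450)
y = 342/25 (y = -342/(-61 + 9*4) = -342/(-61 + 36) = -342/(-25) = -342*(-1/25) = 342/25 ≈ 13.680)
R(O, q) = -6*q
l = -120 (l = -278 + 158 = -120)
√(R(y, E) + l) = √(-6*(-3450) - 120) = √(20700 - 120) = √20580 = 14*√105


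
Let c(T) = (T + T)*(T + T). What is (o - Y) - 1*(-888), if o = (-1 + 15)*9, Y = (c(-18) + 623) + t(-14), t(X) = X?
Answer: -891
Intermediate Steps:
c(T) = 4*T² (c(T) = (2*T)*(2*T) = 4*T²)
Y = 1905 (Y = (4*(-18)² + 623) - 14 = (4*324 + 623) - 14 = (1296 + 623) - 14 = 1919 - 14 = 1905)
o = 126 (o = 14*9 = 126)
(o - Y) - 1*(-888) = (126 - 1*1905) - 1*(-888) = (126 - 1905) + 888 = -1779 + 888 = -891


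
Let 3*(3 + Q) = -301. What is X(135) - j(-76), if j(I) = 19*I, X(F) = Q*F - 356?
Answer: -12862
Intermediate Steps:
Q = -310/3 (Q = -3 + (1/3)*(-301) = -3 - 301/3 = -310/3 ≈ -103.33)
X(F) = -356 - 310*F/3 (X(F) = -310*F/3 - 356 = -356 - 310*F/3)
X(135) - j(-76) = (-356 - 310/3*135) - 19*(-76) = (-356 - 13950) - 1*(-1444) = -14306 + 1444 = -12862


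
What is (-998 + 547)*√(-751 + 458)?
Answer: -451*I*√293 ≈ -7719.9*I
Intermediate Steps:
(-998 + 547)*√(-751 + 458) = -451*I*√293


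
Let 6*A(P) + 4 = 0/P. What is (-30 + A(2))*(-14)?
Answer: 1288/3 ≈ 429.33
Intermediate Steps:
A(P) = -⅔ (A(P) = -⅔ + (0/P)/6 = -⅔ + (⅙)*0 = -⅔ + 0 = -⅔)
(-30 + A(2))*(-14) = (-30 - ⅔)*(-14) = -92/3*(-14) = 1288/3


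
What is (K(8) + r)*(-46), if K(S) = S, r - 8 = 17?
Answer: -1518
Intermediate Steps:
r = 25 (r = 8 + 17 = 25)
(K(8) + r)*(-46) = (8 + 25)*(-46) = 33*(-46) = -1518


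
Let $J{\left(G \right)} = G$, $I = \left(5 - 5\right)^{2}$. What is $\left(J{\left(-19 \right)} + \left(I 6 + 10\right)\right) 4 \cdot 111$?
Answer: $-3996$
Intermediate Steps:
$I = 0$ ($I = 0^{2} = 0$)
$\left(J{\left(-19 \right)} + \left(I 6 + 10\right)\right) 4 \cdot 111 = \left(-19 + \left(0 \cdot 6 + 10\right)\right) 4 \cdot 111 = \left(-19 + \left(0 + 10\right)\right) 444 = \left(-19 + 10\right) 444 = \left(-9\right) 444 = -3996$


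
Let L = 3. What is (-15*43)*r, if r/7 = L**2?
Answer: -40635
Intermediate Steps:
r = 63 (r = 7*3**2 = 7*9 = 63)
(-15*43)*r = -15*43*63 = -645*63 = -40635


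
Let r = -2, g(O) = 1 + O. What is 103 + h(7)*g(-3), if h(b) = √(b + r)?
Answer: 103 - 2*√5 ≈ 98.528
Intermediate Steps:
h(b) = √(-2 + b) (h(b) = √(b - 2) = √(-2 + b))
103 + h(7)*g(-3) = 103 + √(-2 + 7)*(1 - 3) = 103 + √5*(-2) = 103 - 2*√5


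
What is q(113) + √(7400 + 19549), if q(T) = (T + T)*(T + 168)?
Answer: 63506 + √26949 ≈ 63670.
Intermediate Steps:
q(T) = 2*T*(168 + T) (q(T) = (2*T)*(168 + T) = 2*T*(168 + T))
q(113) + √(7400 + 19549) = 2*113*(168 + 113) + √(7400 + 19549) = 2*113*281 + √26949 = 63506 + √26949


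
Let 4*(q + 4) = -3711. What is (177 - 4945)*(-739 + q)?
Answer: 7966136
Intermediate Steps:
q = -3727/4 (q = -4 + (¼)*(-3711) = -4 - 3711/4 = -3727/4 ≈ -931.75)
(177 - 4945)*(-739 + q) = (177 - 4945)*(-739 - 3727/4) = -4768*(-6683/4) = 7966136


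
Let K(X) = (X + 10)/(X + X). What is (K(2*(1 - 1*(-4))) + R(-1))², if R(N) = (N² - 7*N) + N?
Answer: 64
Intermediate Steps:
R(N) = N² - 6*N
K(X) = (10 + X)/(2*X) (K(X) = (10 + X)/((2*X)) = (10 + X)*(1/(2*X)) = (10 + X)/(2*X))
(K(2*(1 - 1*(-4))) + R(-1))² = ((10 + 2*(1 - 1*(-4)))/(2*((2*(1 - 1*(-4))))) - (-6 - 1))² = ((10 + 2*(1 + 4))/(2*((2*(1 + 4)))) - 1*(-7))² = ((10 + 2*5)/(2*((2*5))) + 7)² = ((½)*(10 + 10)/10 + 7)² = ((½)*(⅒)*20 + 7)² = (1 + 7)² = 8² = 64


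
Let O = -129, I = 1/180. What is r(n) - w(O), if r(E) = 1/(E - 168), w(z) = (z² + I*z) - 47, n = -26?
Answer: -96572939/5820 ≈ -16593.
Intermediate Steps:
I = 1/180 ≈ 0.0055556
w(z) = -47 + z² + z/180 (w(z) = (z² + z/180) - 47 = -47 + z² + z/180)
r(E) = 1/(-168 + E)
r(n) - w(O) = 1/(-168 - 26) - (-47 + (-129)² + (1/180)*(-129)) = 1/(-194) - (-47 + 16641 - 43/60) = -1/194 - 1*995597/60 = -1/194 - 995597/60 = -96572939/5820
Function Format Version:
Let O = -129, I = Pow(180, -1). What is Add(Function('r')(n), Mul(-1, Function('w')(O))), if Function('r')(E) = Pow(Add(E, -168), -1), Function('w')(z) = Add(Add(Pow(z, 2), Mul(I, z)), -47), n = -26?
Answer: Rational(-96572939, 5820) ≈ -16593.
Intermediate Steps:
I = Rational(1, 180) ≈ 0.0055556
Function('w')(z) = Add(-47, Pow(z, 2), Mul(Rational(1, 180), z)) (Function('w')(z) = Add(Add(Pow(z, 2), Mul(Rational(1, 180), z)), -47) = Add(-47, Pow(z, 2), Mul(Rational(1, 180), z)))
Function('r')(E) = Pow(Add(-168, E), -1)
Add(Function('r')(n), Mul(-1, Function('w')(O))) = Add(Pow(Add(-168, -26), -1), Mul(-1, Add(-47, Pow(-129, 2), Mul(Rational(1, 180), -129)))) = Add(Pow(-194, -1), Mul(-1, Add(-47, 16641, Rational(-43, 60)))) = Add(Rational(-1, 194), Mul(-1, Rational(995597, 60))) = Add(Rational(-1, 194), Rational(-995597, 60)) = Rational(-96572939, 5820)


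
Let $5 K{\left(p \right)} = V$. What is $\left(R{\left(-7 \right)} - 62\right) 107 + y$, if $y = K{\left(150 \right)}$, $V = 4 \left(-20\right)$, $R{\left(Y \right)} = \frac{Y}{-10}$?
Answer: $- \frac{65751}{10} \approx -6575.1$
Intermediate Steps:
$R{\left(Y \right)} = - \frac{Y}{10}$ ($R{\left(Y \right)} = Y \left(- \frac{1}{10}\right) = - \frac{Y}{10}$)
$V = -80$
$K{\left(p \right)} = -16$ ($K{\left(p \right)} = \frac{1}{5} \left(-80\right) = -16$)
$y = -16$
$\left(R{\left(-7 \right)} - 62\right) 107 + y = \left(\left(- \frac{1}{10}\right) \left(-7\right) - 62\right) 107 - 16 = \left(\frac{7}{10} - 62\right) 107 - 16 = \left(- \frac{613}{10}\right) 107 - 16 = - \frac{65591}{10} - 16 = - \frac{65751}{10}$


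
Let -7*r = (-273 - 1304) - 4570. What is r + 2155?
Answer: 21232/7 ≈ 3033.1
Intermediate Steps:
r = 6147/7 (r = -((-273 - 1304) - 4570)/7 = -(-1577 - 4570)/7 = -1/7*(-6147) = 6147/7 ≈ 878.14)
r + 2155 = 6147/7 + 2155 = 21232/7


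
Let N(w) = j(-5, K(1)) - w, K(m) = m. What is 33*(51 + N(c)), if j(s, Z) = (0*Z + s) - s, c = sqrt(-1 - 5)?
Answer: 1683 - 33*I*sqrt(6) ≈ 1683.0 - 80.833*I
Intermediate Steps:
c = I*sqrt(6) (c = sqrt(-6) = I*sqrt(6) ≈ 2.4495*I)
j(s, Z) = 0 (j(s, Z) = (0 + s) - s = s - s = 0)
N(w) = -w (N(w) = 0 - w = -w)
33*(51 + N(c)) = 33*(51 - I*sqrt(6)) = 1683 - 33*I*sqrt(6)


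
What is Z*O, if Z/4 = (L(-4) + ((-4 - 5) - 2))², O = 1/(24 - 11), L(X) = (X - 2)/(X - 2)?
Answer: 400/13 ≈ 30.769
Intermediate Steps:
L(X) = 1 (L(X) = (-2 + X)/(-2 + X) = 1)
O = 1/13 ≈ 0.076923
Z = 400 (Z = 4*(1 + ((-4 - 5) - 2))² = 4*(1 + (-9 - 2))² = 4*(1 - 11)² = 4*(-10)² = 4*100 = 400)
Z*O = 400*(1/13) = 400/13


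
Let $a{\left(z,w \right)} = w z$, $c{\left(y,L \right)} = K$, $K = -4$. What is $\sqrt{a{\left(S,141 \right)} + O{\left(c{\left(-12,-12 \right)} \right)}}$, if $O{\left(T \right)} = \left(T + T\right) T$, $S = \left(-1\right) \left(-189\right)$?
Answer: $\sqrt{26681} \approx 163.34$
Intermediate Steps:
$c{\left(y,L \right)} = -4$
$S = 189$
$O{\left(T \right)} = 2 T^{2}$ ($O{\left(T \right)} = 2 T T = 2 T^{2}$)
$\sqrt{a{\left(S,141 \right)} + O{\left(c{\left(-12,-12 \right)} \right)}} = \sqrt{141 \cdot 189 + 2 \left(-4\right)^{2}} = \sqrt{26649 + 2 \cdot 16} = \sqrt{26649 + 32} = \sqrt{26681}$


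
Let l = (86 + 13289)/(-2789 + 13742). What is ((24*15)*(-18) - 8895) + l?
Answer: -168389000/10953 ≈ -15374.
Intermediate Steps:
l = 13375/10953 ≈ 1.2211
((24*15)*(-18) - 8895) + l = ((24*15)*(-18) - 8895) + 13375/10953 = (360*(-18) - 8895) + 13375/10953 = (-6480 - 8895) + 13375/10953 = -15375 + 13375/10953 = -168389000/10953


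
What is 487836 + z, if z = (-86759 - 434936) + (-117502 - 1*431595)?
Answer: -582956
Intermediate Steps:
z = -1070792 (z = -521695 + (-117502 - 431595) = -521695 - 549097 = -1070792)
487836 + z = 487836 - 1070792 = -582956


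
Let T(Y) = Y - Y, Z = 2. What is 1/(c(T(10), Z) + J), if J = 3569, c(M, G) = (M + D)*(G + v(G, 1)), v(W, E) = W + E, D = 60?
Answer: 1/3869 ≈ 0.00025846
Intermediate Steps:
v(W, E) = E + W
T(Y) = 0
c(M, G) = (1 + 2*G)*(60 + M) (c(M, G) = (M + 60)*(G + (1 + G)) = (60 + M)*(1 + 2*G) = (1 + 2*G)*(60 + M))
1/(c(T(10), Z) + J) = 1/((60 + 0 + 120*2 + 2*2*0) + 3569) = 1/((60 + 0 + 240 + 0) + 3569) = 1/(300 + 3569) = 1/3869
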